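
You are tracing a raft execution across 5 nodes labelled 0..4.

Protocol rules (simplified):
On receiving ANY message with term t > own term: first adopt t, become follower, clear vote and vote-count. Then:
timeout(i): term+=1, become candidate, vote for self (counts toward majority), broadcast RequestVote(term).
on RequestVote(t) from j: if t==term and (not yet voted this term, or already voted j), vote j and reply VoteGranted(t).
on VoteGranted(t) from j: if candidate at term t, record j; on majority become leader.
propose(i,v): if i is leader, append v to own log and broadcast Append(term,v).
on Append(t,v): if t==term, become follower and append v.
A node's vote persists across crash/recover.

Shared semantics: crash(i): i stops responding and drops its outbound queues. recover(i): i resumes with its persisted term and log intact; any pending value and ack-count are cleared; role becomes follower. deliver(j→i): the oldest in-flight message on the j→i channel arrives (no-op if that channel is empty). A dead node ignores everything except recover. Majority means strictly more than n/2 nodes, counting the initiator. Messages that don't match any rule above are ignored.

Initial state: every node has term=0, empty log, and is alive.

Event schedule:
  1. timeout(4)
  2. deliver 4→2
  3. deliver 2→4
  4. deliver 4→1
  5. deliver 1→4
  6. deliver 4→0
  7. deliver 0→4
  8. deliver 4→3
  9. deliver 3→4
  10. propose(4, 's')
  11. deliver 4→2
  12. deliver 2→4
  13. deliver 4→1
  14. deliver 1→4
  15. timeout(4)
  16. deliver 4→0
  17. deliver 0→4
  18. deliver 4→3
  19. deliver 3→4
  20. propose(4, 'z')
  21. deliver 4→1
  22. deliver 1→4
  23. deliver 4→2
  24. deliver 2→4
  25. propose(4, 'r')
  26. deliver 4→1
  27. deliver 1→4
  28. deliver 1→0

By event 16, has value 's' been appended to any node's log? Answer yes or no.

1. timeout(4):  <4:cand t1 ->
2. deliver 4→2:  <2:foll t1 ->
3. deliver 2→4:  nop
4. deliver 4→1:  <1:foll t1 ->
5. deliver 1→4:  <4:lead t1 ->
6. deliver 4→0:  <0:foll t1 ->
7. deliver 0→4:  nop
8. deliver 4→3:  <3:foll t1 ->
9. deliver 3→4:  nop
10. propose(4,'s'):  <4:lead t1 s>
11. deliver 4→2:  <2:foll t1 s>
12. deliver 2→4:  nop
13. deliver 4→1:  <1:foll t1 s>
14. deliver 1→4:  nop
15. timeout(4):  <4:cand t2 s>
16. deliver 4→0:  <0:foll t1 s>

yes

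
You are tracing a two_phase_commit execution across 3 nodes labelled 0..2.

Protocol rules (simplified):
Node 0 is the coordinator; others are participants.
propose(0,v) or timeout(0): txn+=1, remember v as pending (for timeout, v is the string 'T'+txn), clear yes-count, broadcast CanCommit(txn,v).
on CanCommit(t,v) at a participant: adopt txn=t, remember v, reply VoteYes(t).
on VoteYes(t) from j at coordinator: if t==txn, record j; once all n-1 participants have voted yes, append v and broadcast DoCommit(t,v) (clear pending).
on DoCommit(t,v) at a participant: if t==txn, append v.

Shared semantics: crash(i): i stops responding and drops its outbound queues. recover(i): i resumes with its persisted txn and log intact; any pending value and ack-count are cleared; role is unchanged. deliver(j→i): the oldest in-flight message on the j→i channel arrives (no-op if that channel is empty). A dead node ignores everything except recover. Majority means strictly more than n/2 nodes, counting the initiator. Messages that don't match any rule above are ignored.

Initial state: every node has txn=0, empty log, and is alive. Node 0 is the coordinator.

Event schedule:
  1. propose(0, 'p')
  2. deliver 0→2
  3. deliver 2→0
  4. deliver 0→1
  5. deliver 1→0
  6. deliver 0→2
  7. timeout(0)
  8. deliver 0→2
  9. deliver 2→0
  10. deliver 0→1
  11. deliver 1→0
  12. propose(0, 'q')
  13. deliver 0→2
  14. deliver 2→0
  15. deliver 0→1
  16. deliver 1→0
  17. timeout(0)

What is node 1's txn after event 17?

2

step 1 propose(0,'p'): 0={coor,t=1,log=-}
step 2 deliver 0→2: 2={part,t=1,log=-}
step 3 deliver 2→0: —
step 4 deliver 0→1: 1={part,t=1,log=-}
step 5 deliver 1→0: 0={coor,t=1,log=p}
step 6 deliver 0→2: 2={part,t=1,log=p}
step 7 timeout(0): 0={coor,t=2,log=p}
step 8 deliver 0→2: 2={part,t=2,log=p}
step 9 deliver 2→0: —
step 10 deliver 0→1: 1={part,t=1,log=p}
step 11 deliver 1→0: —
step 12 propose(0,'q'): 0={coor,t=3,log=p}
step 13 deliver 0→2: 2={part,t=3,log=p}
step 14 deliver 2→0: —
step 15 deliver 0→1: 1={part,t=2,log=p}
step 16 deliver 1→0: —
step 17 timeout(0): 0={coor,t=4,log=p}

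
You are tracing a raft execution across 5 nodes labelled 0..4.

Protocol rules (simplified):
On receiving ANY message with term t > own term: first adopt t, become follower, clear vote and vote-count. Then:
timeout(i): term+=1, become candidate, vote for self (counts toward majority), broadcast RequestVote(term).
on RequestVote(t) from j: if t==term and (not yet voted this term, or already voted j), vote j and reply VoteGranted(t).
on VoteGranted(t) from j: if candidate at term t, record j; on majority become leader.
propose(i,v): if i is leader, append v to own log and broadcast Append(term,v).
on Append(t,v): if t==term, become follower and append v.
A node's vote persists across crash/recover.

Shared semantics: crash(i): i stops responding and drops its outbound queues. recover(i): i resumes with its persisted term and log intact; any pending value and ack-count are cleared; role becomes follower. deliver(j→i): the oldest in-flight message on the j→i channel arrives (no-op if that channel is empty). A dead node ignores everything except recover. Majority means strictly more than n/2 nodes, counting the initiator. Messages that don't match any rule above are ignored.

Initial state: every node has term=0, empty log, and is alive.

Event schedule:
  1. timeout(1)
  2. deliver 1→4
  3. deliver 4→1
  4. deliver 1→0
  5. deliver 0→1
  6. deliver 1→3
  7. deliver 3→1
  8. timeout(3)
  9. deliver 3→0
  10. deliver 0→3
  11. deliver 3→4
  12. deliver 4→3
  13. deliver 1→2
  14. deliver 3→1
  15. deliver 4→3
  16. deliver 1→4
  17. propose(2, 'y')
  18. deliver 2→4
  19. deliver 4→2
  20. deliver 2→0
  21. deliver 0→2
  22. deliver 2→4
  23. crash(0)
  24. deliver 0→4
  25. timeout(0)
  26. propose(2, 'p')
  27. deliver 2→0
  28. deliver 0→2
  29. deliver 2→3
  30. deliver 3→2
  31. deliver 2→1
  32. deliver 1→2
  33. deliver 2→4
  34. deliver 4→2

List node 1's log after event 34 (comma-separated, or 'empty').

empty

e1 timeout(1): 1[cand,t=1,-]
e2 deliver 1→4: 4[foll,t=1,-]
e3 deliver 4→1: ·
e4 deliver 1→0: 0[foll,t=1,-]
e5 deliver 0→1: 1[lead,t=1,-]
e6 deliver 1→3: 3[foll,t=1,-]
e7 deliver 3→1: ·
e8 timeout(3): 3[cand,t=2,-]
e9 deliver 3→0: 0[foll,t=2,-]
e10 deliver 0→3: ·
e11 deliver 3→4: 4[foll,t=2,-]
e12 deliver 4→3: 3[lead,t=2,-]
e13 deliver 1→2: 2[foll,t=1,-]
e14 deliver 3→1: 1[foll,t=2,-]
e15 deliver 4→3: ·
e16 deliver 1→4: ·
e17 propose(2,'y'): ·
e18 deliver 2→4: ·
e19 deliver 4→2: ·
e20 deliver 2→0: ·
e21 deliver 0→2: ·
e22 deliver 2→4: ·
e23 crash(0): 0[✗foll,t=2,-]
e24 deliver 0→4: ·
e25 timeout(0): ·
e26 propose(2,'p'): ·
e27 deliver 2→0: ·
e28 deliver 0→2: ·
e29 deliver 2→3: ·
e30 deliver 3→2: 2[foll,t=2,-]
e31 deliver 2→1: ·
e32 deliver 1→2: ·
e33 deliver 2→4: ·
e34 deliver 4→2: ·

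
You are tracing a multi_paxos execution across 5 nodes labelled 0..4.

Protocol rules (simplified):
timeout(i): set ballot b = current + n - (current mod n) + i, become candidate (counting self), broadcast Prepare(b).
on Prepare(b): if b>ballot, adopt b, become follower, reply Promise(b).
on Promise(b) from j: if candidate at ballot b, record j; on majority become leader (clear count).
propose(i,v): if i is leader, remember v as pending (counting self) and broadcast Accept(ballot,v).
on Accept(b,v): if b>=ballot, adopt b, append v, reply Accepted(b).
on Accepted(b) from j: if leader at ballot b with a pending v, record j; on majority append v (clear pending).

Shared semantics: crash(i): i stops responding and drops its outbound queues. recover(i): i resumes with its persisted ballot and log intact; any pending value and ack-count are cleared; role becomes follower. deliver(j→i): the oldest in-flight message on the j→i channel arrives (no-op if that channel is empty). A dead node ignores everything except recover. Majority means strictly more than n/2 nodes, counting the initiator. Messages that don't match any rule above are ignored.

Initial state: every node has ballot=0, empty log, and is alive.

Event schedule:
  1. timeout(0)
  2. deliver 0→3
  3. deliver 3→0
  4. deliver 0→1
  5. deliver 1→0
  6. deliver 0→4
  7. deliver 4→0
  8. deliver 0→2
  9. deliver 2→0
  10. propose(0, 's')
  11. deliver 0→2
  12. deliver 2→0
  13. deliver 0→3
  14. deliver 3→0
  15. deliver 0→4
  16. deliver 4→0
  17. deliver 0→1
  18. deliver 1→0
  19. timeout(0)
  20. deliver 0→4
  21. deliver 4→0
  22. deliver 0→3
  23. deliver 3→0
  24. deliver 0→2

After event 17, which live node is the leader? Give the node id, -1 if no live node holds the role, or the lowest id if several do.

[1] timeout(0) → N0(cand b5 [-])
[2] deliver 0→3 → N3(foll b5 [-])
[3] deliver 3→0 → ∅
[4] deliver 0→1 → N1(foll b5 [-])
[5] deliver 1→0 → N0(lead b5 [-])
[6] deliver 0→4 → N4(foll b5 [-])
[7] deliver 4→0 → ∅
[8] deliver 0→2 → N2(foll b5 [-])
[9] deliver 2→0 → ∅
[10] propose(0,'s') → ∅
[11] deliver 0→2 → N2(foll b5 [s])
[12] deliver 2→0 → ∅
[13] deliver 0→3 → N3(foll b5 [s])
[14] deliver 3→0 → N0(lead b5 [s])
[15] deliver 0→4 → N4(foll b5 [s])
[16] deliver 4→0 → ∅
[17] deliver 0→1 → N1(foll b5 [s])

0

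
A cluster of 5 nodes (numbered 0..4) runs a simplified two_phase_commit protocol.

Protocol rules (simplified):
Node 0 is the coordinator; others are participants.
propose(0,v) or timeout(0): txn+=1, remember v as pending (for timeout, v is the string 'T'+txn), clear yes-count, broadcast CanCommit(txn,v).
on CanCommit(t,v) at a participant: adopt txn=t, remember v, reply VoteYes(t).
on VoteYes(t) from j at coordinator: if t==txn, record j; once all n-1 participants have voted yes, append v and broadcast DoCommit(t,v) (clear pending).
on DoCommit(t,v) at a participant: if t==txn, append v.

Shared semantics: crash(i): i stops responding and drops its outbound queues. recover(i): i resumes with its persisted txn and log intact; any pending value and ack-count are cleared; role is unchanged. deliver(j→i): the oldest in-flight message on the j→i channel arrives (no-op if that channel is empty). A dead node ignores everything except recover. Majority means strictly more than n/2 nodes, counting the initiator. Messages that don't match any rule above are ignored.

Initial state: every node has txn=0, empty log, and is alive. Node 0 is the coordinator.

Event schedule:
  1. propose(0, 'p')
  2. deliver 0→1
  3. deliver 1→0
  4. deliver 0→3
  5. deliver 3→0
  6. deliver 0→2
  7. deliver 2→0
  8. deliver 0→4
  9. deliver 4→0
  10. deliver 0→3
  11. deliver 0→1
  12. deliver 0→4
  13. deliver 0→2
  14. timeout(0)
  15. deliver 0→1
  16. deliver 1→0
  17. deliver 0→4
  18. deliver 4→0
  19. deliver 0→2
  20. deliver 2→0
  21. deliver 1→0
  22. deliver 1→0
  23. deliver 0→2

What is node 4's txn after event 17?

2

1. propose(0,'p'):  <0:coor t1 ->
2. deliver 0→1:  <1:part t1 ->
3. deliver 1→0:  nop
4. deliver 0→3:  <3:part t1 ->
5. deliver 3→0:  nop
6. deliver 0→2:  <2:part t1 ->
7. deliver 2→0:  nop
8. deliver 0→4:  <4:part t1 ->
9. deliver 4→0:  <0:coor t1 p>
10. deliver 0→3:  <3:part t1 p>
11. deliver 0→1:  <1:part t1 p>
12. deliver 0→4:  <4:part t1 p>
13. deliver 0→2:  <2:part t1 p>
14. timeout(0):  <0:coor t2 p>
15. deliver 0→1:  <1:part t2 p>
16. deliver 1→0:  nop
17. deliver 0→4:  <4:part t2 p>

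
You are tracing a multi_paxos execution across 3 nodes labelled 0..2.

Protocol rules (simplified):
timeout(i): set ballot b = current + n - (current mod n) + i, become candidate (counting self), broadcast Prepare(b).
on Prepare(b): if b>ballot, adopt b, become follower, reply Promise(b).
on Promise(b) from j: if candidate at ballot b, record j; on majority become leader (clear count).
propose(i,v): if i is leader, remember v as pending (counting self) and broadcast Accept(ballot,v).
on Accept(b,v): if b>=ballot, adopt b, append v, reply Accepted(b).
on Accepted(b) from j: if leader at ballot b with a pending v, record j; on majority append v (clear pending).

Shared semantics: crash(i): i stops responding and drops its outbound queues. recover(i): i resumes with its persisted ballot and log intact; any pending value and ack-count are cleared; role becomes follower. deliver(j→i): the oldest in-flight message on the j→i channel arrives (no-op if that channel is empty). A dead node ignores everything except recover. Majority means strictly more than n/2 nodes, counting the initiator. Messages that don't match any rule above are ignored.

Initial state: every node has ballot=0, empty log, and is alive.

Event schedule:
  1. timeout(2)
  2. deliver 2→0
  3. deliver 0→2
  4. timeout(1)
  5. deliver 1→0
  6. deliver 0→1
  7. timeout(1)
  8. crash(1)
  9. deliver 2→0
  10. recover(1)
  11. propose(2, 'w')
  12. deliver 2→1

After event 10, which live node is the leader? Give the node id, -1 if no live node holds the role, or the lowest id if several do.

2

step 1 timeout(2): 2={cand,b=5,log=-}
step 2 deliver 2→0: 0={foll,b=5,log=-}
step 3 deliver 0→2: 2={lead,b=5,log=-}
step 4 timeout(1): 1={cand,b=4,log=-}
step 5 deliver 1→0: —
step 6 deliver 0→1: —
step 7 timeout(1): 1={cand,b=7,log=-}
step 8 crash(1): 1={✗cand,b=7,log=-}
step 9 deliver 2→0: —
step 10 recover(1): 1={foll,b=7,log=-}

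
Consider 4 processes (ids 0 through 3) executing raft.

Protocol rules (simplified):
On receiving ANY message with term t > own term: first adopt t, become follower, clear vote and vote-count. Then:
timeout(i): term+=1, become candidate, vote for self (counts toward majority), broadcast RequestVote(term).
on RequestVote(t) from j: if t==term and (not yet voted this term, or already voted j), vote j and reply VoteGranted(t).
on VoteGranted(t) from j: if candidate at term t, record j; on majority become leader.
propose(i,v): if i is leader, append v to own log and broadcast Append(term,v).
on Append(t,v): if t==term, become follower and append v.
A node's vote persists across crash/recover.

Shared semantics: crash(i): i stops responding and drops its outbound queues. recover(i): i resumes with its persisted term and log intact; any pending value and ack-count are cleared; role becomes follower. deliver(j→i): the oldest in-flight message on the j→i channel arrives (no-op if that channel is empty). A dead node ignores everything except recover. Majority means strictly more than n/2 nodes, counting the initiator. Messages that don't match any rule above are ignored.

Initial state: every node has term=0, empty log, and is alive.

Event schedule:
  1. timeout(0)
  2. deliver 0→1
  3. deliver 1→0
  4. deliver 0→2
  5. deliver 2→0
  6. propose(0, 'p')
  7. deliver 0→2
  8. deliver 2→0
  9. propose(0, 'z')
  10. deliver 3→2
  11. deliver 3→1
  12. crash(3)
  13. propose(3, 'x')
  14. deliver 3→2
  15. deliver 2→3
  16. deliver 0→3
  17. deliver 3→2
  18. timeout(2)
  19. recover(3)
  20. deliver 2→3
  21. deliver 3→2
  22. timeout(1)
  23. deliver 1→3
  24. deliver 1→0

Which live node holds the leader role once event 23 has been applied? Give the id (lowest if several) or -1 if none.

after 1 — timeout(0): n0:cand/t1/[-]
after 2 — deliver 0→1: n1:foll/t1/[-]
after 3 — deliver 1→0: ·
after 4 — deliver 0→2: n2:foll/t1/[-]
after 5 — deliver 2→0: n0:lead/t1/[-]
after 6 — propose(0,'p'): n0:lead/t1/[p]
after 7 — deliver 0→2: n2:foll/t1/[p]
after 8 — deliver 2→0: ·
after 9 — propose(0,'z'): n0:lead/t1/[p,z]
after 10 — deliver 3→2: ·
after 11 — deliver 3→1: ·
after 12 — crash(3): n3:✗foll/t0/[-]
after 13 — propose(3,'x'): ·
after 14 — deliver 3→2: ·
after 15 — deliver 2→3: ·
after 16 — deliver 0→3: ·
after 17 — deliver 3→2: ·
after 18 — timeout(2): n2:cand/t2/[p]
after 19 — recover(3): n3:foll/t0/[-]
after 20 — deliver 2→3: n3:foll/t2/[-]
after 21 — deliver 3→2: ·
after 22 — timeout(1): n1:cand/t2/[-]
after 23 — deliver 1→3: ·

0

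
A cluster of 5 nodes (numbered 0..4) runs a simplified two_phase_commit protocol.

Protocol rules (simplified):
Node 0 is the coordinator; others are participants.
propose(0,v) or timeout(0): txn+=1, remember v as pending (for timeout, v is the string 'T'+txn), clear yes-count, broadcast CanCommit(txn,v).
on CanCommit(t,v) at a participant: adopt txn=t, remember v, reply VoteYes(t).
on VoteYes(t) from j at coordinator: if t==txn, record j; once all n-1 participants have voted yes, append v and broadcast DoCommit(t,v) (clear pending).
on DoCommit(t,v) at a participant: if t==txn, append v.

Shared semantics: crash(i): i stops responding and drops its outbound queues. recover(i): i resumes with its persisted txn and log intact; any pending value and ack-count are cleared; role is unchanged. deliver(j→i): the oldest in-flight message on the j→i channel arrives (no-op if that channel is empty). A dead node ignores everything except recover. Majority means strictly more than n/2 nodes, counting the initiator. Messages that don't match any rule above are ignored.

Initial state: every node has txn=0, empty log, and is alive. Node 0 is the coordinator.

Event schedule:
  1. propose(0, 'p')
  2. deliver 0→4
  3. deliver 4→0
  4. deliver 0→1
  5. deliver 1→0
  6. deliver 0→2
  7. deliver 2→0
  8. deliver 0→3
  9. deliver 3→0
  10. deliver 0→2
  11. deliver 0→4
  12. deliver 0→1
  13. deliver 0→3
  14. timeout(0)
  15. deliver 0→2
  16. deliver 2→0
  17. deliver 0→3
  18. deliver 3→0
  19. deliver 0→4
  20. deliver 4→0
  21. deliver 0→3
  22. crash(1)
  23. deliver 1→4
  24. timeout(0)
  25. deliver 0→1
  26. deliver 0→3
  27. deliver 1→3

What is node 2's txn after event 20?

1. propose(0,'p'):  <0:coor t1 ->
2. deliver 0→4:  <4:part t1 ->
3. deliver 4→0:  nop
4. deliver 0→1:  <1:part t1 ->
5. deliver 1→0:  nop
6. deliver 0→2:  <2:part t1 ->
7. deliver 2→0:  nop
8. deliver 0→3:  <3:part t1 ->
9. deliver 3→0:  <0:coor t1 p>
10. deliver 0→2:  <2:part t1 p>
11. deliver 0→4:  <4:part t1 p>
12. deliver 0→1:  <1:part t1 p>
13. deliver 0→3:  <3:part t1 p>
14. timeout(0):  <0:coor t2 p>
15. deliver 0→2:  <2:part t2 p>
16. deliver 2→0:  nop
17. deliver 0→3:  <3:part t2 p>
18. deliver 3→0:  nop
19. deliver 0→4:  <4:part t2 p>
20. deliver 4→0:  nop

2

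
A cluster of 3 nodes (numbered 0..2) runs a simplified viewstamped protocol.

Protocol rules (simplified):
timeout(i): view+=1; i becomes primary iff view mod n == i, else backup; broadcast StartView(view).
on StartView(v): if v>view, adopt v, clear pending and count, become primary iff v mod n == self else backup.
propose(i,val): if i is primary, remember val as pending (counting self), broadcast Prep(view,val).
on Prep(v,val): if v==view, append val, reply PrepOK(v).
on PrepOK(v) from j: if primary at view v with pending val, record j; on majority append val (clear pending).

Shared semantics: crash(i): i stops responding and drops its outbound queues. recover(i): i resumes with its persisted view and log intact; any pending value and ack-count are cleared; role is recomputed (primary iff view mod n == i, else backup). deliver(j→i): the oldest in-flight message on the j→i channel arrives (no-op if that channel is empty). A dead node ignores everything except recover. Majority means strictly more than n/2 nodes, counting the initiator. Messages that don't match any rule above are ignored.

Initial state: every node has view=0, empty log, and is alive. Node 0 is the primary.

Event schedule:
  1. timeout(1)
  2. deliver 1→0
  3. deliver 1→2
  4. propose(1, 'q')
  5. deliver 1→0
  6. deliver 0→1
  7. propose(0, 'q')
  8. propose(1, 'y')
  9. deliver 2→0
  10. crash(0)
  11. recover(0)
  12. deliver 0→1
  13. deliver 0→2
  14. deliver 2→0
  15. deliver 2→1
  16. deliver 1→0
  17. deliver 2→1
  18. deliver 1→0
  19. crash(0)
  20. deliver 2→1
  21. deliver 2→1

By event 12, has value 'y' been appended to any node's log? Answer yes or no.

no

[1] timeout(1) → N1(prim v1 [-])
[2] deliver 1→0 → N0(back v1 [-])
[3] deliver 1→2 → N2(back v1 [-])
[4] propose(1,'q') → ∅
[5] deliver 1→0 → N0(back v1 [q])
[6] deliver 0→1 → N1(prim v1 [q])
[7] propose(0,'q') → ∅
[8] propose(1,'y') → ∅
[9] deliver 2→0 → ∅
[10] crash(0) → N0(✗back v1 [q])
[11] recover(0) → N0(back v1 [q])
[12] deliver 0→1 → ∅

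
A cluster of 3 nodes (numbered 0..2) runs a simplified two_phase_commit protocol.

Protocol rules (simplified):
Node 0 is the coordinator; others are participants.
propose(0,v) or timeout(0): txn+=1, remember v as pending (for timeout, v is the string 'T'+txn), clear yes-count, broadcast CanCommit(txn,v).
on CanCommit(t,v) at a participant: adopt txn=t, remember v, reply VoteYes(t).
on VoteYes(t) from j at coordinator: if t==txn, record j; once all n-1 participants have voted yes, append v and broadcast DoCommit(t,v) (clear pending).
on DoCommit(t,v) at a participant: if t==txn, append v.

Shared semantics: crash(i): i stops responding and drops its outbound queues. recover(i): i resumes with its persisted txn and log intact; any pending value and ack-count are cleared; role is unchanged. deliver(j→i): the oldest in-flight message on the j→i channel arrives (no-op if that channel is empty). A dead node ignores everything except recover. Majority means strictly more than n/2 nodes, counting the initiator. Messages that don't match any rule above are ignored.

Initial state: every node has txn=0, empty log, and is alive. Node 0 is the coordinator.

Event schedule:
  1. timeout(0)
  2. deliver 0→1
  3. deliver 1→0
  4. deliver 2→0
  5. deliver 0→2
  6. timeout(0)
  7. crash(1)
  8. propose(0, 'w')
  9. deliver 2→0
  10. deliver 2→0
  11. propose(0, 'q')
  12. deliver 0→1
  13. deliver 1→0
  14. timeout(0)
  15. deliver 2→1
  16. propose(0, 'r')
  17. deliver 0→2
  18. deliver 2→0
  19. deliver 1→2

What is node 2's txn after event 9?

[1] timeout(0) → N0(coor t1 [-])
[2] deliver 0→1 → N1(part t1 [-])
[3] deliver 1→0 → ∅
[4] deliver 2→0 → ∅
[5] deliver 0→2 → N2(part t1 [-])
[6] timeout(0) → N0(coor t2 [-])
[7] crash(1) → N1(✗part t1 [-])
[8] propose(0,'w') → N0(coor t3 [-])
[9] deliver 2→0 → ∅

1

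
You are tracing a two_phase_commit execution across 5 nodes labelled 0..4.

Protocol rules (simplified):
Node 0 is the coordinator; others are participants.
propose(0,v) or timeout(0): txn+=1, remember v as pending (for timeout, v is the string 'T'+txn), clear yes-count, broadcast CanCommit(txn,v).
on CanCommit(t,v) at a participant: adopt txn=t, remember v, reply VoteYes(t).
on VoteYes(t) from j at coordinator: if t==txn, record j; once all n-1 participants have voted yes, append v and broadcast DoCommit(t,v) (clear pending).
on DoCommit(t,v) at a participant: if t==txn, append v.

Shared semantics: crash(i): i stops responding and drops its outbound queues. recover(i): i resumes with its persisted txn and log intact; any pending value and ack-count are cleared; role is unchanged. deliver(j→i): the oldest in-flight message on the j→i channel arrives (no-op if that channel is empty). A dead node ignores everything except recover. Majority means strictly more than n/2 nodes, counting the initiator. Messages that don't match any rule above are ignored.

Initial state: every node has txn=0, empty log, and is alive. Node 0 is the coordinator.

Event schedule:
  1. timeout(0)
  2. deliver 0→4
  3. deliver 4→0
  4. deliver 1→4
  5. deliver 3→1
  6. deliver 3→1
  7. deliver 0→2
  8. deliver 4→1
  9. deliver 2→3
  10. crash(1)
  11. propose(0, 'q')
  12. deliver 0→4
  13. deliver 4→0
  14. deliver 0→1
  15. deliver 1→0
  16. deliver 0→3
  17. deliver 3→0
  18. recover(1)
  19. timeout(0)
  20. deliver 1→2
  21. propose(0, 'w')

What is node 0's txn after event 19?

after 1 — timeout(0): n0:coor/t1/[-]
after 2 — deliver 0→4: n4:part/t1/[-]
after 3 — deliver 4→0: ·
after 4 — deliver 1→4: ·
after 5 — deliver 3→1: ·
after 6 — deliver 3→1: ·
after 7 — deliver 0→2: n2:part/t1/[-]
after 8 — deliver 4→1: ·
after 9 — deliver 2→3: ·
after 10 — crash(1): n1:✗part/t0/[-]
after 11 — propose(0,'q'): n0:coor/t2/[-]
after 12 — deliver 0→4: n4:part/t2/[-]
after 13 — deliver 4→0: ·
after 14 — deliver 0→1: ·
after 15 — deliver 1→0: ·
after 16 — deliver 0→3: n3:part/t1/[-]
after 17 — deliver 3→0: ·
after 18 — recover(1): n1:part/t0/[-]
after 19 — timeout(0): n0:coor/t3/[-]

3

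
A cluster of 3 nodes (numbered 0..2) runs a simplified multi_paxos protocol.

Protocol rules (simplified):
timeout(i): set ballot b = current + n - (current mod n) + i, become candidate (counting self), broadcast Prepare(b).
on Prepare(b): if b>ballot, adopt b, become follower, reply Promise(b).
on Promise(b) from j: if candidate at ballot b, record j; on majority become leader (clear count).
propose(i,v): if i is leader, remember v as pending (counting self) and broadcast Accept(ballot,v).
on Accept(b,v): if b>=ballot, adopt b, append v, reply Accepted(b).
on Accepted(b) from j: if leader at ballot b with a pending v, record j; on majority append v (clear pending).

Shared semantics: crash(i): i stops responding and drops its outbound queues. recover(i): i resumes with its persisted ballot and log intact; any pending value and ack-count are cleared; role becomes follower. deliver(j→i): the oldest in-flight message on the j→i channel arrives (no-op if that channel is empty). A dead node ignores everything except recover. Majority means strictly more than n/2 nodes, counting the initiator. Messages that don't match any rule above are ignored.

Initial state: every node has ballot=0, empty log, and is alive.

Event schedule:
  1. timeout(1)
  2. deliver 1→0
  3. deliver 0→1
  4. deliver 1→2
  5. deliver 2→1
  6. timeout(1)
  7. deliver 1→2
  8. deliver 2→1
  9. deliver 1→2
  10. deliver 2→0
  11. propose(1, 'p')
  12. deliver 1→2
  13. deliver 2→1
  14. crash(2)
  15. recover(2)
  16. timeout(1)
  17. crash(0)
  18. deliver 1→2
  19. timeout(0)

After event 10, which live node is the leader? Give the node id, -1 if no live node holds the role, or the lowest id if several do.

1

after 1 — timeout(1): n1:cand/b4/[-]
after 2 — deliver 1→0: n0:foll/b4/[-]
after 3 — deliver 0→1: n1:lead/b4/[-]
after 4 — deliver 1→2: n2:foll/b4/[-]
after 5 — deliver 2→1: ·
after 6 — timeout(1): n1:cand/b7/[-]
after 7 — deliver 1→2: n2:foll/b7/[-]
after 8 — deliver 2→1: n1:lead/b7/[-]
after 9 — deliver 1→2: ·
after 10 — deliver 2→0: ·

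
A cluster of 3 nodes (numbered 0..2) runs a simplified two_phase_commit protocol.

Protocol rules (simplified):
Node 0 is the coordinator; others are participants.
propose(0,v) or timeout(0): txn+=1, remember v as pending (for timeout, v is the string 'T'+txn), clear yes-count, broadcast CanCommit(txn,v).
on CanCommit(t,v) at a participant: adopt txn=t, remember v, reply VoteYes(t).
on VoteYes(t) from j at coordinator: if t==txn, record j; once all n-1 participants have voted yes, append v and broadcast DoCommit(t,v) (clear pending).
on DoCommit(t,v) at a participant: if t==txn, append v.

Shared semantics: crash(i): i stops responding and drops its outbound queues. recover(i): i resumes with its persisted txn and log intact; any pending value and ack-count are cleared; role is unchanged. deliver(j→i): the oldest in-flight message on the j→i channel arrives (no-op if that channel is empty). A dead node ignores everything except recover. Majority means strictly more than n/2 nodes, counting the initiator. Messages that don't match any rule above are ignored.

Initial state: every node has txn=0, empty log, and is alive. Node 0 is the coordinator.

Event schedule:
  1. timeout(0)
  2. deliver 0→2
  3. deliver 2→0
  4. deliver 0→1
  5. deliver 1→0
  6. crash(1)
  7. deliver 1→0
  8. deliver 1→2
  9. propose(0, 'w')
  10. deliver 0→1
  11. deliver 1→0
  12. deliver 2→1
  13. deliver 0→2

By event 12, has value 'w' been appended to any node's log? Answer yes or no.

no

step 1 timeout(0): 0={coor,t=1,log=-}
step 2 deliver 0→2: 2={part,t=1,log=-}
step 3 deliver 2→0: —
step 4 deliver 0→1: 1={part,t=1,log=-}
step 5 deliver 1→0: 0={coor,t=1,log=T1}
step 6 crash(1): 1={✗part,t=1,log=-}
step 7 deliver 1→0: —
step 8 deliver 1→2: —
step 9 propose(0,'w'): 0={coor,t=2,log=T1}
step 10 deliver 0→1: —
step 11 deliver 1→0: —
step 12 deliver 2→1: —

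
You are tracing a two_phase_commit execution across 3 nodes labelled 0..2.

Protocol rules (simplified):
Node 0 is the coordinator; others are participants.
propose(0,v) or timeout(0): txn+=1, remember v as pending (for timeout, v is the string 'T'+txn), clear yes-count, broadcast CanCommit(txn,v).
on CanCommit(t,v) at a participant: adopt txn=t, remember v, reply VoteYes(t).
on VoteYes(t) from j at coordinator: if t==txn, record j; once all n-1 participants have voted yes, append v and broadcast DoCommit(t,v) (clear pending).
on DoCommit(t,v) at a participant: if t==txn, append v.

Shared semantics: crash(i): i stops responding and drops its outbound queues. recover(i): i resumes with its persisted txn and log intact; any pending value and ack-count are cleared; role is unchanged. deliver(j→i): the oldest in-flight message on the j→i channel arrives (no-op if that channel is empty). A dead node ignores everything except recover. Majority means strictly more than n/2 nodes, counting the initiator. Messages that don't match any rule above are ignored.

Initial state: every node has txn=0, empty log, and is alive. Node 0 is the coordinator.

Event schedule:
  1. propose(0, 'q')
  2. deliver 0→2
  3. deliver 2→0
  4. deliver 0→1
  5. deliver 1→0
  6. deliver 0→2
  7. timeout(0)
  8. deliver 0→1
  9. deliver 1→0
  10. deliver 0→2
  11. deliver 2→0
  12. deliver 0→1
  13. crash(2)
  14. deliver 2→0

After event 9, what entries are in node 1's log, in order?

q

e1 propose(0,'q'): 0[coor,t=1,-]
e2 deliver 0→2: 2[part,t=1,-]
e3 deliver 2→0: ·
e4 deliver 0→1: 1[part,t=1,-]
e5 deliver 1→0: 0[coor,t=1,q]
e6 deliver 0→2: 2[part,t=1,q]
e7 timeout(0): 0[coor,t=2,q]
e8 deliver 0→1: 1[part,t=1,q]
e9 deliver 1→0: ·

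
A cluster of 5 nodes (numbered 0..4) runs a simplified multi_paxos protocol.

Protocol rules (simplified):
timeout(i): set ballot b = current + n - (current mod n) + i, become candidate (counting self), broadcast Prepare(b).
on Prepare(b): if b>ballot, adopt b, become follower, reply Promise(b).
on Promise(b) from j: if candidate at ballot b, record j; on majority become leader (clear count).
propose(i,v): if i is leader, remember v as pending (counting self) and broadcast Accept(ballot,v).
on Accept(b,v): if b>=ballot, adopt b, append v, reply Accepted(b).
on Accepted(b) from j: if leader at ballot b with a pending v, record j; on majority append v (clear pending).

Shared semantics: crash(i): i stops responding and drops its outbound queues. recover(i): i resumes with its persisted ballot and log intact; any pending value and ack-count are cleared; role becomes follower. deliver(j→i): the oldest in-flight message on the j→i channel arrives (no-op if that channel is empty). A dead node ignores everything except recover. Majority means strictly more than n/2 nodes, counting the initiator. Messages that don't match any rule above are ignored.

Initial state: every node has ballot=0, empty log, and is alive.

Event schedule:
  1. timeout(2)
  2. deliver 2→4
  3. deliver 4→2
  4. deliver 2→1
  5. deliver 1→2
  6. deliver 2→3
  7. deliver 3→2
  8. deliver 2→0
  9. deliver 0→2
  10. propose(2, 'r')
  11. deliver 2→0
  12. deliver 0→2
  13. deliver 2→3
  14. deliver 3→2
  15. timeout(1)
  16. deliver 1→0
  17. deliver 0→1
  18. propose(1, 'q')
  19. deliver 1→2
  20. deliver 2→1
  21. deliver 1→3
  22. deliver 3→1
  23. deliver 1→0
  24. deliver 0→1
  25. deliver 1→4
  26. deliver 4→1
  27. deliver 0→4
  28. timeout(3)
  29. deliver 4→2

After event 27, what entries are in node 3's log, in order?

r

after 1 — timeout(2): n2:cand/b7/[-]
after 2 — deliver 2→4: n4:foll/b7/[-]
after 3 — deliver 4→2: ·
after 4 — deliver 2→1: n1:foll/b7/[-]
after 5 — deliver 1→2: n2:lead/b7/[-]
after 6 — deliver 2→3: n3:foll/b7/[-]
after 7 — deliver 3→2: ·
after 8 — deliver 2→0: n0:foll/b7/[-]
after 9 — deliver 0→2: ·
after 10 — propose(2,'r'): ·
after 11 — deliver 2→0: n0:foll/b7/[r]
after 12 — deliver 0→2: ·
after 13 — deliver 2→3: n3:foll/b7/[r]
after 14 — deliver 3→2: n2:lead/b7/[r]
after 15 — timeout(1): n1:cand/b11/[-]
after 16 — deliver 1→0: n0:foll/b11/[r]
after 17 — deliver 0→1: ·
after 18 — propose(1,'q'): ·
after 19 — deliver 1→2: n2:foll/b11/[r]
after 20 — deliver 2→1: ·
after 21 — deliver 1→3: n3:foll/b11/[r]
after 22 — deliver 3→1: n1:lead/b11/[-]
after 23 — deliver 1→0: ·
after 24 — deliver 0→1: ·
after 25 — deliver 1→4: n4:foll/b11/[-]
after 26 — deliver 4→1: ·
after 27 — deliver 0→4: ·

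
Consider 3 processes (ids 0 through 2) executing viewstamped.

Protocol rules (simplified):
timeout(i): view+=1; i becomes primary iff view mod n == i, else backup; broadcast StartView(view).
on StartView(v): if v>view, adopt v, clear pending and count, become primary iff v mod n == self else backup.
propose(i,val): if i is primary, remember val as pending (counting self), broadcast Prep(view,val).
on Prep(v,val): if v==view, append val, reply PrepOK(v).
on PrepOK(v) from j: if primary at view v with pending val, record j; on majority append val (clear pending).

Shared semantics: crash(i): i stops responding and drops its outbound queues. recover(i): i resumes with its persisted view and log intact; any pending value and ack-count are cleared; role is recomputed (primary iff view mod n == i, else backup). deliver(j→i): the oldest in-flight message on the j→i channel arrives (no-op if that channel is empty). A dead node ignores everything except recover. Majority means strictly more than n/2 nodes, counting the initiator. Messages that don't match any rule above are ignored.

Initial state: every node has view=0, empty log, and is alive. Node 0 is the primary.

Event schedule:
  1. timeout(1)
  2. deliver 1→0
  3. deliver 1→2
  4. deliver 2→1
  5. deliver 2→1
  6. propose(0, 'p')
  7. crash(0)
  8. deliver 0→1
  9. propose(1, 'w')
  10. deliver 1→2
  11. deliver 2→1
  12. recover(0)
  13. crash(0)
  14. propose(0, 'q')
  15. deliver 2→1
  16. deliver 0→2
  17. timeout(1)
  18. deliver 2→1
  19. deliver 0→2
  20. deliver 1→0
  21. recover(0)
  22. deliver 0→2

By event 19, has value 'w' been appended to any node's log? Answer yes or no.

yes

[1] timeout(1) → N1(prim v1 [-])
[2] deliver 1→0 → N0(back v1 [-])
[3] deliver 1→2 → N2(back v1 [-])
[4] deliver 2→1 → ∅
[5] deliver 2→1 → ∅
[6] propose(0,'p') → ∅
[7] crash(0) → N0(✗back v1 [-])
[8] deliver 0→1 → ∅
[9] propose(1,'w') → ∅
[10] deliver 1→2 → N2(back v1 [w])
[11] deliver 2→1 → N1(prim v1 [w])
[12] recover(0) → N0(back v1 [-])
[13] crash(0) → N0(✗back v1 [-])
[14] propose(0,'q') → ∅
[15] deliver 2→1 → ∅
[16] deliver 0→2 → ∅
[17] timeout(1) → N1(back v2 [w])
[18] deliver 2→1 → ∅
[19] deliver 0→2 → ∅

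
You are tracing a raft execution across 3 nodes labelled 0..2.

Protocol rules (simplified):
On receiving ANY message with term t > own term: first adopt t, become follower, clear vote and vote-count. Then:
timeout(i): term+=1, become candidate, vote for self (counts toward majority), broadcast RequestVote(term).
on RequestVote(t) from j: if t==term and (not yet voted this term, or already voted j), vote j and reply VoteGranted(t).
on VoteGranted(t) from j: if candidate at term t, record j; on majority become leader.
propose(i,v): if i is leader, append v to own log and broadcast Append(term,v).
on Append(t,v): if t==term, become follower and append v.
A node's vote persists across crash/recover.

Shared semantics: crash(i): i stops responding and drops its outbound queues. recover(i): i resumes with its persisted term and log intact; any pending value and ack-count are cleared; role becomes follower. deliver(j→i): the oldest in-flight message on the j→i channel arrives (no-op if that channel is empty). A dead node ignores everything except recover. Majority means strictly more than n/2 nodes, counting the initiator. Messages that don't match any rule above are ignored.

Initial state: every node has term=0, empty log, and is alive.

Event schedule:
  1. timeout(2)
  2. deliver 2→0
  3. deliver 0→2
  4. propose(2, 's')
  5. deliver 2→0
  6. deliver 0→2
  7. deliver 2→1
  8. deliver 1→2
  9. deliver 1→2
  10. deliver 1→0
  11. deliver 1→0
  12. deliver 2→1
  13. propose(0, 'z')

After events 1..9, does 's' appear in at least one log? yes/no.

after 1 — timeout(2): n2:cand/t1/[-]
after 2 — deliver 2→0: n0:foll/t1/[-]
after 3 — deliver 0→2: n2:lead/t1/[-]
after 4 — propose(2,'s'): n2:lead/t1/[s]
after 5 — deliver 2→0: n0:foll/t1/[s]
after 6 — deliver 0→2: ·
after 7 — deliver 2→1: n1:foll/t1/[-]
after 8 — deliver 1→2: ·
after 9 — deliver 1→2: ·

yes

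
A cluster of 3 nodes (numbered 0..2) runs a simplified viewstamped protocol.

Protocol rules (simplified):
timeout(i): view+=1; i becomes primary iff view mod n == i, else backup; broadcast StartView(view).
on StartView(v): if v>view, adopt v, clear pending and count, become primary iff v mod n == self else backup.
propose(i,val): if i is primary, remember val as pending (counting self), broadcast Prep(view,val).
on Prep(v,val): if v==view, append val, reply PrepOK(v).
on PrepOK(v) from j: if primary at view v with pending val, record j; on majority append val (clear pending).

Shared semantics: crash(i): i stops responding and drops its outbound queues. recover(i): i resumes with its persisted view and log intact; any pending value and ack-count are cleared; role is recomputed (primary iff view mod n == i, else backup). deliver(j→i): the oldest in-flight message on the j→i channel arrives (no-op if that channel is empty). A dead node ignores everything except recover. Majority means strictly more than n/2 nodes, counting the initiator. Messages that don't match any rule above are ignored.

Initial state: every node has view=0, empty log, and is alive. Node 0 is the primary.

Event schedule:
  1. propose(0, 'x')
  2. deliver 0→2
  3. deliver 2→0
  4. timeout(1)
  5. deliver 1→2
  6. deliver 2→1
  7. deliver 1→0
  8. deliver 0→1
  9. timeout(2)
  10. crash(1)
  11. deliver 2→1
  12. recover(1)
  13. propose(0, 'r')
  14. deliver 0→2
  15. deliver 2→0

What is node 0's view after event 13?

1

step 1 propose(0,'x'): —
step 2 deliver 0→2: 2={back,v=0,log=x}
step 3 deliver 2→0: 0={prim,v=0,log=x}
step 4 timeout(1): 1={prim,v=1,log=-}
step 5 deliver 1→2: 2={back,v=1,log=x}
step 6 deliver 2→1: —
step 7 deliver 1→0: 0={back,v=1,log=x}
step 8 deliver 0→1: —
step 9 timeout(2): 2={prim,v=2,log=x}
step 10 crash(1): 1={✗prim,v=1,log=-}
step 11 deliver 2→1: —
step 12 recover(1): 1={prim,v=1,log=-}
step 13 propose(0,'r'): —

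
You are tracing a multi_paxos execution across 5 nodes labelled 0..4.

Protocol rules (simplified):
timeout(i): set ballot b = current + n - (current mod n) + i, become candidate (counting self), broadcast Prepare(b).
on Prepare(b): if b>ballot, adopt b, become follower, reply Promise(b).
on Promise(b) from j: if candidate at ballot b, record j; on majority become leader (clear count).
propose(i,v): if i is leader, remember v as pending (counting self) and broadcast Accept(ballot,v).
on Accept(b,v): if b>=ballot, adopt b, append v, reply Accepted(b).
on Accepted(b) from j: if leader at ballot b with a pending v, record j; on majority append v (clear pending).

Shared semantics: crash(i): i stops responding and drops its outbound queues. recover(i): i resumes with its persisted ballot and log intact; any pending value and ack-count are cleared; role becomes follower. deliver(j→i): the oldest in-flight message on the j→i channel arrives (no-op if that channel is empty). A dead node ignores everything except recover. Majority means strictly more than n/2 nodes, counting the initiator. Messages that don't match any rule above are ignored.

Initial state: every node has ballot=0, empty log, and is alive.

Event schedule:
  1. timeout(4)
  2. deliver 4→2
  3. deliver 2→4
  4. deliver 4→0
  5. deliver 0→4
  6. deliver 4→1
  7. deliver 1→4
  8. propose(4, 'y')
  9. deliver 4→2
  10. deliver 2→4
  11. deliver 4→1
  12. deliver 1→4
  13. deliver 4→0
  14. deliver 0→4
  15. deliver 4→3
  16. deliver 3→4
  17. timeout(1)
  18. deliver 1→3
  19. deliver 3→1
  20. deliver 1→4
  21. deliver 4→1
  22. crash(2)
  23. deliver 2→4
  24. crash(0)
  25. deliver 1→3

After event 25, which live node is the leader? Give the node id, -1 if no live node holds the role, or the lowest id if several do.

1

1. timeout(4):  <4:cand b9 ->
2. deliver 4→2:  <2:foll b9 ->
3. deliver 2→4:  nop
4. deliver 4→0:  <0:foll b9 ->
5. deliver 0→4:  <4:lead b9 ->
6. deliver 4→1:  <1:foll b9 ->
7. deliver 1→4:  nop
8. propose(4,'y'):  nop
9. deliver 4→2:  <2:foll b9 y>
10. deliver 2→4:  nop
11. deliver 4→1:  <1:foll b9 y>
12. deliver 1→4:  <4:lead b9 y>
13. deliver 4→0:  <0:foll b9 y>
14. deliver 0→4:  nop
15. deliver 4→3:  <3:foll b9 ->
16. deliver 3→4:  nop
17. timeout(1):  <1:cand b11 y>
18. deliver 1→3:  <3:foll b11 ->
19. deliver 3→1:  nop
20. deliver 1→4:  <4:foll b11 y>
21. deliver 4→1:  <1:lead b11 y>
22. crash(2):  <2:✗foll b9 y>
23. deliver 2→4:  nop
24. crash(0):  <0:✗foll b9 y>
25. deliver 1→3:  nop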